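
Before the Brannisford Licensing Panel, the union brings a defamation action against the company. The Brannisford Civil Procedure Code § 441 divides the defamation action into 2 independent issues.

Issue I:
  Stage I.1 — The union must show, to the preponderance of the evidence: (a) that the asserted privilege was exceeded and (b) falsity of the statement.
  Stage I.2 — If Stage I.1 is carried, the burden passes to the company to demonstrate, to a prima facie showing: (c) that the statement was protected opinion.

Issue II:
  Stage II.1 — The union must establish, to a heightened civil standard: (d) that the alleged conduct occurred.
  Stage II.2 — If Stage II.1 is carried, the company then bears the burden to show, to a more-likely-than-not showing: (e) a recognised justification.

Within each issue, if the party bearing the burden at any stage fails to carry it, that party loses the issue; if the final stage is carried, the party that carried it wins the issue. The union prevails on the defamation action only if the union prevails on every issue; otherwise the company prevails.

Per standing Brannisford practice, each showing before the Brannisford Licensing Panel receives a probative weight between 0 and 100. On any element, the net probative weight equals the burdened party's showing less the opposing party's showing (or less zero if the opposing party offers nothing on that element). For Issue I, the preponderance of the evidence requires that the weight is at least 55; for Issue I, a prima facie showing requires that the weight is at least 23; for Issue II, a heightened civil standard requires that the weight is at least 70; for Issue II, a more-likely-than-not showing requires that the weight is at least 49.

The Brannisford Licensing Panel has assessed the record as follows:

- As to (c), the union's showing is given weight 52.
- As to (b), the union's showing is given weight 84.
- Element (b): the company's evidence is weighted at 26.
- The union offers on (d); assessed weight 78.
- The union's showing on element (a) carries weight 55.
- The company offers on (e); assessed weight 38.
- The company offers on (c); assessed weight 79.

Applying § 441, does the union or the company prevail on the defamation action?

company

— Issue I —
Stage I.1 — burden on union; standard: the preponderance of the evidence (weight is at least 55).
    (a): 55 ≥ 55 [met]
    (b): 84 − 26 = 58 ≥ 55 [met]
  Stage I.1 is satisfied; the onus moves to the company.
Stage I.2 — burden on company; standard: a prima facie showing (weight is at least 23).
    (c): 79 − 52 = 27 ≥ 23 [met]
  Stage I.2 carried; the final stage is satisfied.
With every stage satisfied, the company prevails on this issue.
— Issue II —
Stage II.1 — burden on union; standard: a heightened civil standard (weight is at least 70).
    (d): 78 ≥ 70 [met]
  Stage II.1 carried; the burden shifts to the company.
Stage II.2 — burden on company; standard: a more-likely-than-not showing (weight is at least 49).
    (e): 38 < 49 [not met]
  Not every element is met, so the company fails to carry Stage II.2.
The analysis ends at Stage II.2; the union prevails on this issue.
Per-issue: Issue I → company; Issue II → union. The union must prevail on every issue; overall, the company prevails.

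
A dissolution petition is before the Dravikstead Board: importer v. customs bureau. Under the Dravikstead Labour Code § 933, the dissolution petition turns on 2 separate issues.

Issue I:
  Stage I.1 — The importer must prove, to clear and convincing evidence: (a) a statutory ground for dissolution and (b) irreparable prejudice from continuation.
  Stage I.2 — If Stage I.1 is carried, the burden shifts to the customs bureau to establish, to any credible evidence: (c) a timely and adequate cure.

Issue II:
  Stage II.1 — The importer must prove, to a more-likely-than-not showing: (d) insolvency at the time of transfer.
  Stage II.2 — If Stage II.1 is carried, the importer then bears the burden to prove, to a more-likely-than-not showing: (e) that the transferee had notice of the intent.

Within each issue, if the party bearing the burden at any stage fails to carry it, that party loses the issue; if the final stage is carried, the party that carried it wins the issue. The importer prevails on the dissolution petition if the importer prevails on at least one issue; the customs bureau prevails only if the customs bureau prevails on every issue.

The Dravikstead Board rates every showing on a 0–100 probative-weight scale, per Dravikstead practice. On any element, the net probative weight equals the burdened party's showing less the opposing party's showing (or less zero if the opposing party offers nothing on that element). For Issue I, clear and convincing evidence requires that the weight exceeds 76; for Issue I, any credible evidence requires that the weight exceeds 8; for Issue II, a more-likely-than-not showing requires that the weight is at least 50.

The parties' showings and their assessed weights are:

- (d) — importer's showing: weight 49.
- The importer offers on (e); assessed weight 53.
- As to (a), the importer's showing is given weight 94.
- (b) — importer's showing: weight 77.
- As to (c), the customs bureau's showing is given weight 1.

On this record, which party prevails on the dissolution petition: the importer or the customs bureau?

importer

— Issue I —
At Stage I.1 the importer must meet clear and convincing evidence (weight exceeds 76): on (a) the weight is 94, which does exceed 76, so (a) meets the standard; on (b) the weight is 77, which does exceed 76, so (b) meets the standard.
  All elements met. The burden passes to the customs bureau.
At Stage I.2 the customs bureau must meet any credible evidence (weight exceeds 8): on (c) the weight is 1, which does not exceed 8, so (c) does not meet the standard.
  Stage I.2 not carried; the customs bureau fails its burden.
The importer prevails on this issue.
— Issue II —
Stage II.1 (importer, a more-likely-than-not showing, weight is at least 50): (d) 49 < 50 — fails.
  Not every element is met, so the importer fails to carry Stage II.1.
The customs bureau prevails on this issue.
Per-issue: Issue I → importer; Issue II → customs bureau. The importer must prevail on at least one issue; overall, the importer prevails.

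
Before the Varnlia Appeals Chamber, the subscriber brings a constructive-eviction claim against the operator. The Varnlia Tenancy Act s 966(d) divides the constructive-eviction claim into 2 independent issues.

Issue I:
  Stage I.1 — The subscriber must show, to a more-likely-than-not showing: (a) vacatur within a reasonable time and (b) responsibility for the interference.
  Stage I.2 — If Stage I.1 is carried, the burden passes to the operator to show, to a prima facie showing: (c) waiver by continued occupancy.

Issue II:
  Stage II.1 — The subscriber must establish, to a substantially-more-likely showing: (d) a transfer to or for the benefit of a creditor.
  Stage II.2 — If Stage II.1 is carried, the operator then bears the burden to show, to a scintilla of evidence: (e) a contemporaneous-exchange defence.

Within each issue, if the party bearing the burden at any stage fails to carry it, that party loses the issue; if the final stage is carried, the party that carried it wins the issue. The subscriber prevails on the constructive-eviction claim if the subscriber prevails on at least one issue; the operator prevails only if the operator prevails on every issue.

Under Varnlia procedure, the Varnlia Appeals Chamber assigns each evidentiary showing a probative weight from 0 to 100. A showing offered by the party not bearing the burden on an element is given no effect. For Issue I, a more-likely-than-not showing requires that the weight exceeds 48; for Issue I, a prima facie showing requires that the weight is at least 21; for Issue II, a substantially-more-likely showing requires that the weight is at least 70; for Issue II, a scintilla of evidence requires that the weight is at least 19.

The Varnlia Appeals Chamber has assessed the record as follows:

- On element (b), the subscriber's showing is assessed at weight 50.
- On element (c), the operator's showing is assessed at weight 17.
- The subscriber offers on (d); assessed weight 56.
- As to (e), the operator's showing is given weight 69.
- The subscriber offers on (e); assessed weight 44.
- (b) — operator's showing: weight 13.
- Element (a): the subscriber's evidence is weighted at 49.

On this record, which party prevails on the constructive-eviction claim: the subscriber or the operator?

— Issue I —
Stage I.1 — burden on subscriber; standard: a more-likely-than-not showing (weight exceeds 48).
    (a): 49 > 48 [met]
    (b): 50 (operator's 13 disregarded) > 48 [met]
  Stage I.1 is satisfied; the onus moves to the operator.
Stage I.2 — burden on operator; standard: a prima facie showing (weight is at least 21).
    (c): 17 < 21 [not met]
  The operator does not carry Stage I.2.
So the subscriber prevails on this issue.
— Issue II —
At Stage II.1 the subscriber must meet a substantially-more-likely showing (weight is at least 70): on (d) the weight is 56, < 70, so (d) does not meet the standard.
  Stage II.1 not carried; the subscriber fails its burden.
The analysis ends at Stage II.1; the operator prevails on this issue.
Per-issue: Issue I → subscriber; Issue II → operator. The subscriber must prevail on at least one issue; overall, the subscriber prevails.

subscriber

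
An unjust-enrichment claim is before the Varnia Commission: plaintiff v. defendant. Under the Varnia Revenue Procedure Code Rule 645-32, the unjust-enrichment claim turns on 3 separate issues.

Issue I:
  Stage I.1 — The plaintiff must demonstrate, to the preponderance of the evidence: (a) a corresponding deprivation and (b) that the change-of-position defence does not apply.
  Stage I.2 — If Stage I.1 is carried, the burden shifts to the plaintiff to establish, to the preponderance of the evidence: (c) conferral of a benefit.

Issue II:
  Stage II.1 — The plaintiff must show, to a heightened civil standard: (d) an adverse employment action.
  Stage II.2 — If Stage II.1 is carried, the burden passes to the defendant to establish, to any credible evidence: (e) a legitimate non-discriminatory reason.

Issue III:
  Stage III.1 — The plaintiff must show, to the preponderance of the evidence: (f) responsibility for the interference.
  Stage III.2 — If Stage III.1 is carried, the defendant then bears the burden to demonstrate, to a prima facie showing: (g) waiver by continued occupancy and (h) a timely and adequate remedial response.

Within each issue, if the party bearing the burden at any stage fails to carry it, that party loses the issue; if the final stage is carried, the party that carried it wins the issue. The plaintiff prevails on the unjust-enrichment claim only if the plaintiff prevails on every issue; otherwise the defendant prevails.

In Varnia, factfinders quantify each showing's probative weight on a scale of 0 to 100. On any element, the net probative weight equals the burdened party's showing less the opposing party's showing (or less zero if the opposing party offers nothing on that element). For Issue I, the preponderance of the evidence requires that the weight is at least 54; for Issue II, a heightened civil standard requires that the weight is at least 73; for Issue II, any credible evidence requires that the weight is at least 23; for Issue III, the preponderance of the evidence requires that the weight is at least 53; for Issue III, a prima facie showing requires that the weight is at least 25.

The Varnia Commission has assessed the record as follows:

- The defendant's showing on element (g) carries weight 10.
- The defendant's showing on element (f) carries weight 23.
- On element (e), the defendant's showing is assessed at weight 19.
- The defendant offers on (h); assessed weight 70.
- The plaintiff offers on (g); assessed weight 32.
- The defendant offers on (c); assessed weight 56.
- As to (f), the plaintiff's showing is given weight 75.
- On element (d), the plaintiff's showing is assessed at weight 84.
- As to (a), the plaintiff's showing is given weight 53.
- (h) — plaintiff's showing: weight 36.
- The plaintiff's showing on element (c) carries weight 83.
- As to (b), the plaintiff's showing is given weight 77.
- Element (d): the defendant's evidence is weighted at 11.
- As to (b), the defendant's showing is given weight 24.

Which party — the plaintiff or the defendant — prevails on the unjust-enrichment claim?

defendant

— Issue I —
Stage I.1 — burden on plaintiff; standard: the preponderance of the evidence (weight is at least 54).
    (a): 53 < 54 [not met]
    (b): 77 − 24 = 53 < 54 [not met]
  Stage I.1 not carried; the plaintiff fails its burden.
The analysis ends at Stage I.1; the defendant prevails on this issue.
— Issue II —
Stage II.1 — burden on plaintiff; standard: a heightened civil standard (weight is at least 73).
    (d): 84 − 11 = 73 ≥ 73 [met]
  Stage II.1 carried; the burden shifts to the defendant.
Stage II.2 — burden on defendant; standard: any credible evidence (weight is at least 23).
    (e): 19 < 23 [not met]
  Not every element is met, so the defendant fails to carry Stage II.2.
So the plaintiff prevails on this issue.
— Issue III —
Stage III.1 — burden on plaintiff; standard: the preponderance of the evidence (weight is at least 53).
    (f): 75 − 23 = 52 < 53 [not met]
  Not every element is met, so the plaintiff fails to carry Stage III.1.
So the defendant prevails on this issue.
Per-issue: Issue I → defendant; Issue II → plaintiff; Issue III → defendant. The plaintiff must prevail on every issue; overall, the defendant prevails.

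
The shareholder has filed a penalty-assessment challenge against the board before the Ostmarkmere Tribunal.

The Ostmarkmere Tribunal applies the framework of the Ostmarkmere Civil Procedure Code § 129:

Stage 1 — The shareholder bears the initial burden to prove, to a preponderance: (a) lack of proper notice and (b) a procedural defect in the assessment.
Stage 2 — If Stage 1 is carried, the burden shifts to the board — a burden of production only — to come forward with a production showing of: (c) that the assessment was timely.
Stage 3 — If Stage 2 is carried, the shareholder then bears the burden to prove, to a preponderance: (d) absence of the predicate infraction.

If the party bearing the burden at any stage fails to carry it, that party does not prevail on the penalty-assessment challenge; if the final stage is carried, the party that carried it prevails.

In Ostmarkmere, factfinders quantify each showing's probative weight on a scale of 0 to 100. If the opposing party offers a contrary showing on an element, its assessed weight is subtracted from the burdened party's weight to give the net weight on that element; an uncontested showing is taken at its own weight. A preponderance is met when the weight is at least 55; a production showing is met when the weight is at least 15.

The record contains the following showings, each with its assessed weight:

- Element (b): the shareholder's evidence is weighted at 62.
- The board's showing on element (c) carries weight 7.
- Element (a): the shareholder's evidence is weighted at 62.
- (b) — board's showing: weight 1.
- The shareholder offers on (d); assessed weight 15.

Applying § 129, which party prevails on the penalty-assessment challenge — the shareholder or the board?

shareholder

At Stage 1 the shareholder must meet a preponderance (weight is at least 55): on (a) the weight is 62, ≥ 55, so (a) meets the standard; on (b) the weight is 62 less the opposing 1 gives net 61, which does reach 55, so (b) meets the standard.
  The shareholder carries Stage 1; the board now bears the burden.
At Stage 2 the board must meet a production showing (weight is at least 15): on (c) the weight is 7, which does not reach 15, so (c) does not meet the standard.
  Stage 2 not carried; the board fails its burden.
So the shareholder prevails.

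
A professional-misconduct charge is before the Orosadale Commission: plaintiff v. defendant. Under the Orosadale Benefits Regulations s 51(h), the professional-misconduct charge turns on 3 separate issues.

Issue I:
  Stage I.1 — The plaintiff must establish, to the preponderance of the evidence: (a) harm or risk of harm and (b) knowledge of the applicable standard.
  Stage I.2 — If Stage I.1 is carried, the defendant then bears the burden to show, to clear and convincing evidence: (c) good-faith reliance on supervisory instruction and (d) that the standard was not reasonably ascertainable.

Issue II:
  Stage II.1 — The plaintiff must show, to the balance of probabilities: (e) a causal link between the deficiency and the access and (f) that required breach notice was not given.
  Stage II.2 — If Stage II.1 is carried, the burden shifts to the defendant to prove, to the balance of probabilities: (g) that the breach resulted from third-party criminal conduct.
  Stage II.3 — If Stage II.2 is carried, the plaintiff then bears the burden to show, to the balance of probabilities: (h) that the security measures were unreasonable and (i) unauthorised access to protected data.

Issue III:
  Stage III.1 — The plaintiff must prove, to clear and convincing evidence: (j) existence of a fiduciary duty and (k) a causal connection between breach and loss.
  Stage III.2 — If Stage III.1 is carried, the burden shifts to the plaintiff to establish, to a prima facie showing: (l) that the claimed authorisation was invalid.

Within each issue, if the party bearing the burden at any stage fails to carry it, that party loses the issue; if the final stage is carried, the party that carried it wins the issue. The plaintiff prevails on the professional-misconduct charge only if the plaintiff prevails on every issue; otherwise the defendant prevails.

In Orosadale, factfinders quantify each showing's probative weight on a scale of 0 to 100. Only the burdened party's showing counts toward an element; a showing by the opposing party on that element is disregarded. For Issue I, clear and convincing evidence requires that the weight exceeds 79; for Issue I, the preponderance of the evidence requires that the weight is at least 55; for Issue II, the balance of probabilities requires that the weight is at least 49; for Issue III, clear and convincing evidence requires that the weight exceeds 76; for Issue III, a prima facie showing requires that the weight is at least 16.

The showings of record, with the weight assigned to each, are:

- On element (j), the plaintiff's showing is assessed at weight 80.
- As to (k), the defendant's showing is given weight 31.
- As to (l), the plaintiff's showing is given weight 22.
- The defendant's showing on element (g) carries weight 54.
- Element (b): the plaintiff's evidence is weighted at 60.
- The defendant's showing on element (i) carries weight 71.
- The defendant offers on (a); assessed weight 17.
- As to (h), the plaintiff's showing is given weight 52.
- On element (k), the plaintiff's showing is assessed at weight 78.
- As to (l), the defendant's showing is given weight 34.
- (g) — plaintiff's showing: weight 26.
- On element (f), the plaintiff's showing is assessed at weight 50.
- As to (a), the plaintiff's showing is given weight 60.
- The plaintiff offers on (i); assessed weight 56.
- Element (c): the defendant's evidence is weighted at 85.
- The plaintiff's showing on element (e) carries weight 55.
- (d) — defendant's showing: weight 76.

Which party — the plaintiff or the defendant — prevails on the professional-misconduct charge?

— Issue I —
At Stage I.1 the plaintiff must meet the preponderance of the evidence (weight is at least 55): on (a) the weight is 60 (the defendant's 17 is given no effect), which does reach 55, so (a) meets the standard; on (b) the weight is 60, ≥ 55, so (b) meets the standard.
  Stage I.1 carried; the burden shifts to the defendant.
At Stage I.2 the defendant must meet clear and convincing evidence (weight exceeds 79): on (c) the weight is 85, which does exceed 79, so (c) meets the standard; on (d) the weight is 76, which does not exceed 79, so (d) does not meet the standard.
  Stage I.2 not carried; the defendant fails its burden.
The analysis ends at Stage I.2; the plaintiff prevails on this issue.
— Issue II —
Stage II.1 (plaintiff, the balance of probabilities, weight is at least 49): (e) 55 ≥ 49 — meets; (f) 50 ≥ 49 — meets.
  Stage II.1 carried; the burden shifts to the defendant.
Stage II.2 (defendant, the balance of probabilities, weight is at least 49): (g) 54 (plaintiff's 26 disregarded) ≥ 49 — meets.
  Stage II.2 is satisfied; the onus moves to the plaintiff.
Stage II.3 (plaintiff, the balance of probabilities, weight is at least 49): (h) 52 ≥ 49 — meets; (i) 56 (defendant's 71 disregarded) ≥ 49 — meets.
  All elements met at the final stage.
Every stage carried; the plaintiff prevails on this issue.
— Issue III —
At Stage III.1 the plaintiff must meet clear and convincing evidence (weight exceeds 76): on (j) the weight is 80, > 76, so (j) meets the standard; on (k) the weight is 78 (the defendant's 31 is given no effect), > 76, so (k) meets the standard.
  Stage III.1 is satisfied; the plaintiff continues to bear the burden.
At Stage III.2 the plaintiff must meet a prima facie showing (weight is at least 16): on (l) the weight is 22 (the defendant's 34 is given no effect), which does reach 16, so (l) meets the standard.
  The plaintiff carries the last stage.
With every stage satisfied, the plaintiff prevails on this issue.
Per-issue: Issue I → plaintiff; Issue II → plaintiff; Issue III → plaintiff. The plaintiff must prevail on every issue; overall, the plaintiff prevails.

plaintiff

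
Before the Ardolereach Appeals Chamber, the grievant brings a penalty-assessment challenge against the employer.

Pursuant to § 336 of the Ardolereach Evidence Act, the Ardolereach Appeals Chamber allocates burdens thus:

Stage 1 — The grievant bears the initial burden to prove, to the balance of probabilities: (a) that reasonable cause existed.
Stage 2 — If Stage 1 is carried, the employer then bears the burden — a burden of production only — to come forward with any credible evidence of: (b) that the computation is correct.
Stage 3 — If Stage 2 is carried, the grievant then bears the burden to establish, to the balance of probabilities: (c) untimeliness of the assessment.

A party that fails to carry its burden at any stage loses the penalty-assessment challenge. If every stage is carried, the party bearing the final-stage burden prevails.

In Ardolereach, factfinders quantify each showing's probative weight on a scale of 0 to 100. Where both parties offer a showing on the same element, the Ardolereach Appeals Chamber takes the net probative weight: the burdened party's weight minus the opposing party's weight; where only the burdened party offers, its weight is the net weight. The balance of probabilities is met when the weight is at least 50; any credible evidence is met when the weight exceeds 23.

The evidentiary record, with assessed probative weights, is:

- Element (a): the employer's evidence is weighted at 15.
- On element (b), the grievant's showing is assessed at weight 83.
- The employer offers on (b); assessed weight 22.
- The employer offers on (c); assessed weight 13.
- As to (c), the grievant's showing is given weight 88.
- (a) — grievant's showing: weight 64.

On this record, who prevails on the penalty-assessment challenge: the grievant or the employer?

employer

At Stage 1 the grievant must meet the balance of probabilities (weight is at least 50): on (a) the weight is 64 less the opposing 15 gives net 49, which does not reach 50, so (a) does not meet the standard.
  Stage 1 not carried; the grievant fails its burden.
The analysis ends at Stage 1; the employer prevails.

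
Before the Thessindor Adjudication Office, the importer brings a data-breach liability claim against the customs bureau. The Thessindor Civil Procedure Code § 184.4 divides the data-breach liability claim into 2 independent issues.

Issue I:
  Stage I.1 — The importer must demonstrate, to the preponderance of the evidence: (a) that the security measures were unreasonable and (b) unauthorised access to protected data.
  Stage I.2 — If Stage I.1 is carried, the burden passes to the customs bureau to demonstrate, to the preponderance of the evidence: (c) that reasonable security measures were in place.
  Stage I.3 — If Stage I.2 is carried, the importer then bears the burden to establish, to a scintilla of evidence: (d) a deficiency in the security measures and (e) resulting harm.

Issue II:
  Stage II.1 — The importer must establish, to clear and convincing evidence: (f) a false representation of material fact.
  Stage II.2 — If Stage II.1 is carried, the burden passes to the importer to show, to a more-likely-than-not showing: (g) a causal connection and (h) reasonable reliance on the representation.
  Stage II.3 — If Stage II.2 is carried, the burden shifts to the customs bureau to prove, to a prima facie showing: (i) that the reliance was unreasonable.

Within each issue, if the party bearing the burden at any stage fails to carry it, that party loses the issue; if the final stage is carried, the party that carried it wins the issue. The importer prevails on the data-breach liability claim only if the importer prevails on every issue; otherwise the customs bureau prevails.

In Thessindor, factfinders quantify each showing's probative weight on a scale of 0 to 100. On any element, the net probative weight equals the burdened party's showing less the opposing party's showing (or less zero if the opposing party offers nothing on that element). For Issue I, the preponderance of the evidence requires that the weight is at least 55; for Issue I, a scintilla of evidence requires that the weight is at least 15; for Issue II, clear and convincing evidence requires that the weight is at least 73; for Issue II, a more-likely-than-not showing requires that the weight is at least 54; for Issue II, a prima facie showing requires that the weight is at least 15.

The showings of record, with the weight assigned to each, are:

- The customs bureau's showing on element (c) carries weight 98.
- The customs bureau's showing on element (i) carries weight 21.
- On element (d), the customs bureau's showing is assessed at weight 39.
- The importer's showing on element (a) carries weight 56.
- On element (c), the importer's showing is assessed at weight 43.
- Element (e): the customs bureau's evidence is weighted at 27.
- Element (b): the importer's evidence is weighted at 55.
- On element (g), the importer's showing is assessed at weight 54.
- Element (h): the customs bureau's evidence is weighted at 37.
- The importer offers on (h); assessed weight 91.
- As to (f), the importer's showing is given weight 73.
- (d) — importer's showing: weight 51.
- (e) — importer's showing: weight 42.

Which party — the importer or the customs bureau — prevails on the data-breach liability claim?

customs bureau

— Issue I —
Stage I.1 — burden on importer; standard: the preponderance of the evidence (weight is at least 55).
    (a): 56 ≥ 55 [met]
    (b): 55 ≥ 55 [met]
  Stage I.1 is satisfied; the onus moves to the customs bureau.
Stage I.2 — burden on customs bureau; standard: the preponderance of the evidence (weight is at least 55).
    (c): 98 − 43 = 55 ≥ 55 [met]
  The customs bureau carries Stage I.2; the importer now bears the burden.
Stage I.3 — burden on importer; standard: a scintilla of evidence (weight is at least 15).
    (d): 51 − 39 = 12 < 15 [not met]
    (e): 42 − 27 = 15 ≥ 15 [met]
  Not every element is met, so the importer fails to carry Stage I.3.
The analysis ends at Stage I.3; the customs bureau prevails on this issue.
— Issue II —
Stage II.1 (importer, clear and convincing evidence, weight is at least 73): (f) 73 ≥ 73 — meets.
  Stage II.1 carried; the burden remains with the importer.
Stage II.2 (importer, a more-likely-than-not showing, weight is at least 54): (g) 54 ≥ 54 — meets; (h) net 91−37=54 ≥ 54 — meets.
  Stage II.2 is satisfied; the onus moves to the customs bureau.
Stage II.3 (customs bureau, a prima facie showing, weight is at least 15): (i) 21 ≥ 15 — meets.
  The customs bureau carries the last stage.
All stages carried — the customs bureau prevails on this issue.
Per-issue: Issue I → customs bureau; Issue II → customs bureau. The importer must prevail on every issue; overall, the customs bureau prevails.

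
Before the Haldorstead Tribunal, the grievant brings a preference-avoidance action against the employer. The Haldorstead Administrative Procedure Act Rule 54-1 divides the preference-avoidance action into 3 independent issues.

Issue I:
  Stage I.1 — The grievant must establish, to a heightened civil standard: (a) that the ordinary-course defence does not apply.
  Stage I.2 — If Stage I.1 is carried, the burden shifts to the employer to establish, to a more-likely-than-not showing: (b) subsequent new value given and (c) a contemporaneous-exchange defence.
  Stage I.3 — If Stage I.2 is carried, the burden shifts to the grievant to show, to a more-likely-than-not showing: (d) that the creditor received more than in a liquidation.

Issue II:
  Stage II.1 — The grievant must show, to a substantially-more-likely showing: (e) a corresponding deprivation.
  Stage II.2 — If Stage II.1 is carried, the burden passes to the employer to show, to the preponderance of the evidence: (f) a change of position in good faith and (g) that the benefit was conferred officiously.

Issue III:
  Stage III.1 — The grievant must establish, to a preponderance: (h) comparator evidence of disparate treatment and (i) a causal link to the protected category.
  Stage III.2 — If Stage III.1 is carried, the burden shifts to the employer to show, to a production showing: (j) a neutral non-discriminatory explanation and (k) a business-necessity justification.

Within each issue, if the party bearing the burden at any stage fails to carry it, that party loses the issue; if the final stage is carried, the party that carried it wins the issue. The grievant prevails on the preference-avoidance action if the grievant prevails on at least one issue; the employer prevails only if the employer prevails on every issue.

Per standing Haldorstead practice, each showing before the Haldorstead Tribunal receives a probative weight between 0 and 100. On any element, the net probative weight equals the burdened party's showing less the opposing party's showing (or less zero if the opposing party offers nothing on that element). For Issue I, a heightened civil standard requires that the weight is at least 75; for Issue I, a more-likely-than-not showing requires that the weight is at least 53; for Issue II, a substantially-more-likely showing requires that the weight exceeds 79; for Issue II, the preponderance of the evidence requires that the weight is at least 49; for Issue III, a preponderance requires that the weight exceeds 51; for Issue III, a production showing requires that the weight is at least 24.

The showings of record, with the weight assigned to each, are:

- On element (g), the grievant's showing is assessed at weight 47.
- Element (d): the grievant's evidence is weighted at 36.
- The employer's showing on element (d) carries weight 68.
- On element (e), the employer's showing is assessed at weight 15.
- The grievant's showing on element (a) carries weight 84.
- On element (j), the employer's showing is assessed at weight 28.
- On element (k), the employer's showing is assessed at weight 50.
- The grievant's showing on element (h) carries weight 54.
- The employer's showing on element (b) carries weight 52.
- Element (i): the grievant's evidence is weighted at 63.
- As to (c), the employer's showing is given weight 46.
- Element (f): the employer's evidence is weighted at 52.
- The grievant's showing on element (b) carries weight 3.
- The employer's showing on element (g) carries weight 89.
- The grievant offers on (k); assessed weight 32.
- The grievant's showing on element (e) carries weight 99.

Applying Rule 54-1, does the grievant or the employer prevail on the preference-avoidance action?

grievant

— Issue I —
Stage I.1 — burden on grievant; standard: a heightened civil standard (weight is at least 75).
    (a): 84 ≥ 75 [met]
  All elements met. The burden passes to the employer.
Stage I.2 — burden on employer; standard: a more-likely-than-not showing (weight is at least 53).
    (b): 52 − 3 = 49 < 53 [not met]
    (c): 46 < 53 [not met]
  Not every element is met, so the employer fails to carry Stage I.2.
So the grievant prevails on this issue.
— Issue II —
Stage II.1 — burden on grievant; standard: a substantially-more-likely showing (weight exceeds 79).
    (e): 99 − 15 = 84 > 79 [met]
  Stage II.1 is satisfied; the onus moves to the employer.
Stage II.2 — burden on employer; standard: the preponderance of the evidence (weight is at least 49).
    (f): 52 ≥ 49 [met]
    (g): 89 − 47 = 42 < 49 [not met]
  Not every element is met, so the employer fails to carry Stage II.2.
The grievant prevails on this issue.
— Issue III —
Stage III.1 (grievant, a preponderance, weight exceeds 51): (h) 54 > 51 — meets; (i) 63 > 51 — meets.
  Stage III.1 is satisfied; the onus moves to the employer.
Stage III.2 (employer, a production showing, weight is at least 24): (j) 28 ≥ 24 — meets; (k) net 50−32=18 < 24 — fails.
  The employer does not carry Stage III.2.
The analysis ends at Stage III.2; the grievant prevails on this issue.
Per-issue: Issue I → grievant; Issue II → grievant; Issue III → grievant. The grievant must prevail on at least one issue; overall, the grievant prevails.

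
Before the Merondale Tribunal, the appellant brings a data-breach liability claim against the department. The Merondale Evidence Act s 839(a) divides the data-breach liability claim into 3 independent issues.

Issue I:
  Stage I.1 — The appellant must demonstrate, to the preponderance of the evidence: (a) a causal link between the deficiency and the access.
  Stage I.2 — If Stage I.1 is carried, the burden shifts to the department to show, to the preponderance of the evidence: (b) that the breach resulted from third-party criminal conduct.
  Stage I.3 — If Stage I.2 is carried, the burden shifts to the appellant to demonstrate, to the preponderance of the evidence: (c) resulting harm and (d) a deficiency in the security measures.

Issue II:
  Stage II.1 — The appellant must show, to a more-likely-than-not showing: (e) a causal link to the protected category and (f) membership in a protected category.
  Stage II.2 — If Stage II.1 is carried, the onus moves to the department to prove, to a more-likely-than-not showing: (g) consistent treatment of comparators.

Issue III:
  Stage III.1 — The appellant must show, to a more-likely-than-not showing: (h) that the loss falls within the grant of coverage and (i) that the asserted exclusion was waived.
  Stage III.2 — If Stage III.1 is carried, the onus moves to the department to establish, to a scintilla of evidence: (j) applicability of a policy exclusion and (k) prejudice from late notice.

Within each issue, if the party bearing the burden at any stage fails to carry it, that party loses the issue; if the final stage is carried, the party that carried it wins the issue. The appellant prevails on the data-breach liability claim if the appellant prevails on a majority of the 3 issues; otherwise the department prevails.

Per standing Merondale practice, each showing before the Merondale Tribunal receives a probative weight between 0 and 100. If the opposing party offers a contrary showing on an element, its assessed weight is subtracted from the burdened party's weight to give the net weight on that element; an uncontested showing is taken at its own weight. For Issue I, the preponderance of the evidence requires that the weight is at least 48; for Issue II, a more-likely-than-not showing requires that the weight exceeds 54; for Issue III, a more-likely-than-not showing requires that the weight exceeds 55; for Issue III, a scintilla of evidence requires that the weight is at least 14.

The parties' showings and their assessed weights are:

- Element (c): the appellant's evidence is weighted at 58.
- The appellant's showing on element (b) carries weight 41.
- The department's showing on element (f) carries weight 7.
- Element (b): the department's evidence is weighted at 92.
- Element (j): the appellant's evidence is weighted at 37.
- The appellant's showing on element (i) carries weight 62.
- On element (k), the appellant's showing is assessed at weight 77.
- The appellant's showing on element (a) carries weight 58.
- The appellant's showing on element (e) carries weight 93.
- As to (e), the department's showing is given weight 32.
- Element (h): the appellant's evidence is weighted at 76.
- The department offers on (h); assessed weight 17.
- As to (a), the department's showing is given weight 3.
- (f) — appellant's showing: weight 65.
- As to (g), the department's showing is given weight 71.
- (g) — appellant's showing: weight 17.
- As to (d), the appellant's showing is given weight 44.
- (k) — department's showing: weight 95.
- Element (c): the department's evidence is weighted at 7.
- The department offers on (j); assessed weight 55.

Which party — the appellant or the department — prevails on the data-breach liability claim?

department

— Issue I —
Stage I.1 (appellant, the preponderance of the evidence, weight is at least 48): (a) net 58−3=55 ≥ 48 — meets.
  All elements met. The burden passes to the department.
Stage I.2 (department, the preponderance of the evidence, weight is at least 48): (b) net 92−41=51 ≥ 48 — meets.
  Stage I.2 is satisfied; the onus moves to the appellant.
Stage I.3 (appellant, the preponderance of the evidence, weight is at least 48): (c) net 58−7=51 ≥ 48 — meets; (d) 44 < 48 — fails.
  Not every element is met, so the appellant fails to carry Stage I.3.
The department prevails on this issue.
— Issue II —
Stage II.1 — burden on appellant; standard: a more-likely-than-not showing (weight exceeds 54).
    (e): 93 − 32 = 61 > 54 [met]
    (f): 65 − 7 = 58 > 54 [met]
  Stage II.1 carried; the burden shifts to the department.
Stage II.2 — burden on department; standard: a more-likely-than-not showing (weight exceeds 54).
    (g): 71 − 17 = 54 ≤ 54 [not met]
  Stage II.2 not carried; the department fails its burden.
The appellant prevails on this issue.
— Issue III —
Stage III.1 — burden on appellant; standard: a more-likely-than-not showing (weight exceeds 55).
    (h): 76 − 17 = 59 > 55 [met]
    (i): 62 > 55 [met]
  All elements met. The burden passes to the department.
Stage III.2 — burden on department; standard: a scintilla of evidence (weight is at least 14).
    (j): 55 − 37 = 18 ≥ 14 [met]
    (k): 95 − 77 = 18 ≥ 14 [met]
  The department carries the last stage.
All stages carried — the department prevails on this issue.
Per-issue: Issue I → department; Issue II → appellant; Issue III → department. The appellant must prevail on a majority of issues; overall, the department prevails.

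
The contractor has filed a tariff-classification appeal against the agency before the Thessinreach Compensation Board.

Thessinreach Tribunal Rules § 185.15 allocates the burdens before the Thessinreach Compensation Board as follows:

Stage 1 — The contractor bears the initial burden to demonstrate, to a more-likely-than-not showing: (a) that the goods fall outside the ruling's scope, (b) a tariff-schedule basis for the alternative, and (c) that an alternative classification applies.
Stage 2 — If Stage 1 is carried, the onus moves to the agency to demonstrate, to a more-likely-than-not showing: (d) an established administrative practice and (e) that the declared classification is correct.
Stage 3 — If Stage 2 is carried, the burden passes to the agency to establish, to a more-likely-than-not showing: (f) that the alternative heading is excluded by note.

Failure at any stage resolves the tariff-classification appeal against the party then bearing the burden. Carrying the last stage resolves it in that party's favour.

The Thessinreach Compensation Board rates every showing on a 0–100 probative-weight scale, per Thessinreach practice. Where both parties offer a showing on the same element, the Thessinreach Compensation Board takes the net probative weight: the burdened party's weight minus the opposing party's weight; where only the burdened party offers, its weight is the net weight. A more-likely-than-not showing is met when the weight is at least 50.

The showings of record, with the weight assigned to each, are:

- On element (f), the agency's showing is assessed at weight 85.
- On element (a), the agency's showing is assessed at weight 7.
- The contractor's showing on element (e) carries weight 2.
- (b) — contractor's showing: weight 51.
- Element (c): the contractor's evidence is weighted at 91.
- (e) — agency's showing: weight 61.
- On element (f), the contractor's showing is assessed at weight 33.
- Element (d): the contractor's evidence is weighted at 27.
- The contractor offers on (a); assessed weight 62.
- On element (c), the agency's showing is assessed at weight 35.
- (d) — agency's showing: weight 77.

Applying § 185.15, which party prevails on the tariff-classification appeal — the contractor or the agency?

Stage 1 (contractor, a more-likely-than-not showing, weight is at least 50): (a) net 62−7=55 ≥ 50 — meets; (b) 51 ≥ 50 — meets; (c) net 91−35=56 ≥ 50 — meets.
  All elements met. The burden passes to the agency.
Stage 2 (agency, a more-likely-than-not showing, weight is at least 50): (d) net 77−27=50 ≥ 50 — meets; (e) net 61−2=59 ≥ 50 — meets.
  All elements met. The agency retains the burden for Stage 3.
Stage 3 (agency, a more-likely-than-not showing, weight is at least 50): (f) net 85−33=52 ≥ 50 — meets.
  The agency carries the last stage.
All stages carried — the agency prevails.

agency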